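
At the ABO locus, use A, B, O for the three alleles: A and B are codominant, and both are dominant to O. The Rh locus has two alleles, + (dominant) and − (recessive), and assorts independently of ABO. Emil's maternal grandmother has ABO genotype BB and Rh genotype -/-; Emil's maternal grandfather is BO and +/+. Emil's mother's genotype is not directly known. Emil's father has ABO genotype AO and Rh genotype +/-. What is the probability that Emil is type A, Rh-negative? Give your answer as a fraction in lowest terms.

Emil's mother's ABO genotype from BB × BO: 1/2 BB, 1/2 BO.
Crossing each possibility with the father AO and summing P(type A): 1/2·0 + 1/2·1/4 = 1/8.
Similarly for Rh via the mother's Rh distribution: P(Rh-) = 1/4.
Independent loci: 1/8 × 1/4 = 1/32.

1/32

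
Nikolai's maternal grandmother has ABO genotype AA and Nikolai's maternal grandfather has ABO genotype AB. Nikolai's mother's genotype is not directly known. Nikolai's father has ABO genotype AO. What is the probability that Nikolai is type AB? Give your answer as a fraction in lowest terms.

1/8

Nikolai's mother's ABO genotype from AA × AB: 1/2 AA, 1/2 AB.
Crossing each possibility with the father AO and summing P(type AB): 1/2·0 + 1/2·1/4 = 1/8.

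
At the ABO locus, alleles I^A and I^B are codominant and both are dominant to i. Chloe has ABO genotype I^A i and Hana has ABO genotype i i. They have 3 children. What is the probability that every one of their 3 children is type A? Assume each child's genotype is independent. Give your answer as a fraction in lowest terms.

1/8

ABO cross I^A i × i i → 1/2 O, 1/2 A.
So P(type A) = 1/2 per child.
All 3 independent: (1/2)^3 = 1/8.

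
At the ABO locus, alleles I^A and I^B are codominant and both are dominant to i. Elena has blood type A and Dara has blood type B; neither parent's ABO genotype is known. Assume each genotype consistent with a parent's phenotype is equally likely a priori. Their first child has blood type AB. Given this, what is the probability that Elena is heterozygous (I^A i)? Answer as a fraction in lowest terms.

Possible genotypes: Elena ∈ {I^A I^A, I^A i}; Dara ∈ {I^B I^B, I^B i}.
Weight each parental genotype pair by prior × P(type-AB child):
  I^A I^A × I^B I^B: posterior weight 4/9.
  I^A I^A × I^B i: posterior weight 2/9.
  I^A i × I^B I^B: posterior weight 2/9.
  I^A i × I^B i: posterior weight 1/9.
Sum the posterior weight over pairs where Elena is I^A i: 1/3.

1/3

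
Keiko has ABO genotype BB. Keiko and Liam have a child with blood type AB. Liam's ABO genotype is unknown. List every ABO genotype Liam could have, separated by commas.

For each candidate genotype of Liam, check whether crossing it with BB can produce every observed child phenotype.
  AA → possible child types {AB} ✓
  AB → possible child types {B, AB} ✓
  AO → possible child types {B, AB} ✓
  BB → possible child types {B} ✗
  BO → possible child types {B} ✗
  OO → possible child types {B} ✗

AA, AB, AO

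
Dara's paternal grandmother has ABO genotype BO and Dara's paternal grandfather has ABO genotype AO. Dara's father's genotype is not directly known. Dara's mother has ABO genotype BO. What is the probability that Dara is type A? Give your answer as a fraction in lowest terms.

1/8

Dara's father's ABO genotype from BO × AO: 1/4 AB, 1/4 AO, 1/4 BO, 1/4 OO.
Crossing each possibility with the mother BO and summing P(type A): 1/4·1/4 + 1/4·1/4 + 1/4·0 + 1/4·0 = 1/8.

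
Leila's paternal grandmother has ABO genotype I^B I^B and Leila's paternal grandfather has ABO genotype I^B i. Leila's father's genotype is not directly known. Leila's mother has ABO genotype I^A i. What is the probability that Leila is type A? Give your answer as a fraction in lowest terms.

Leila's father's ABO genotype from I^B I^B × I^B i: 1/2 I^B I^B, 1/2 I^B i.
Crossing each possibility with the mother I^A i and summing P(type A): 1/2·0 + 1/2·1/4 = 1/8.

1/8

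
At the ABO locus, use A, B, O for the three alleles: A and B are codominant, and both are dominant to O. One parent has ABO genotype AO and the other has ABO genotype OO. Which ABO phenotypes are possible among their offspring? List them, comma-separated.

Gametes from AO × OO give offspring ABO genotypes AO, OO, i.e. phenotypes O, A.

O, A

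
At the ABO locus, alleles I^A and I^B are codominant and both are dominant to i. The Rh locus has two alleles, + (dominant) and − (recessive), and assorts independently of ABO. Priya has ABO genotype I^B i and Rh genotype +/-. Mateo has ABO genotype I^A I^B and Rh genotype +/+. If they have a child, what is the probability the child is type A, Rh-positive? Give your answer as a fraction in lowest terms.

ABO cross I^B i × I^A I^B → offspring phenotypes: 1/4 A, 1/2 B, 1/4 AB.
Rh cross +/- × +/+ → 1 Rh+.
Independent loci: P(type A, Rh-positive) = 1/4 × 1 = 1/4.

1/4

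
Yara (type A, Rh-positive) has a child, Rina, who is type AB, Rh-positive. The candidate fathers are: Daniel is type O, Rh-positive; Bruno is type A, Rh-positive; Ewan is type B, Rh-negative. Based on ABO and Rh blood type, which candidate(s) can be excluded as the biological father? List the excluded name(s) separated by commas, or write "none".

Daniel, Bruno

A candidate is excluded only if no genotype consistent with his phenotype could produce a type AB, Rh-positive child with a type A, Rh-positive mother.
Daniel (type O, Rh+): no genotype consistent with that phenotype can produce a type-AB Rh+ child with a type-A mother.
Bruno (type A, Rh+): no genotype consistent with that phenotype can produce a type-AB Rh+ child with a type-A mother.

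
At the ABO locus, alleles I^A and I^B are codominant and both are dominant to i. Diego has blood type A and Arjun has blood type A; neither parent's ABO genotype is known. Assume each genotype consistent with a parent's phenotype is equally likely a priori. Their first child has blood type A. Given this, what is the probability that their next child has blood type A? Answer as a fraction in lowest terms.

Possible genotypes: Diego ∈ {I^A I^A, I^A i}; Arjun ∈ {I^A I^A, I^A i}.
Weight each parental genotype pair by prior × P(type-A child):
  I^A I^A × I^A I^A: posterior weight 4/15; P(next child type A) = 1.
  I^A I^A × I^A i: posterior weight 4/15; P(next child type A) = 1.
  I^A i × I^A I^A: posterior weight 4/15; P(next child type A) = 1.
  I^A i × I^A i: posterior weight 1/5; P(next child type A) = 3/4.
Weighted sum = 19/20.

19/20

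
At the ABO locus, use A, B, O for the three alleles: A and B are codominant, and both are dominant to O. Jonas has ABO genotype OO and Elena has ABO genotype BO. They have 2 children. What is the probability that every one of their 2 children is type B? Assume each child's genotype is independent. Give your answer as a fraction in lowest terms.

ABO cross OO × BO → 1/2 O, 1/2 B.
So P(type B) = 1/2 per child.
All 2 independent: (1/2)^2 = 1/4.

1/4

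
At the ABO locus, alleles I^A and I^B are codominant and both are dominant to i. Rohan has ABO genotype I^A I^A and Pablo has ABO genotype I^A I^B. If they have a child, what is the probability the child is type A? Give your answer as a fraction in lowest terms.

ABO cross I^A I^A × I^A I^B → offspring phenotypes: 1/2 A, 1/2 AB.
So P(type A) = 1/2.

1/2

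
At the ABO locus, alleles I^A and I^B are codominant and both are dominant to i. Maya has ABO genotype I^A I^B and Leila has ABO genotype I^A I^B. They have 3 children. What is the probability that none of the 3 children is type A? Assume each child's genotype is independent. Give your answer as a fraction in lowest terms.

27/64

ABO cross I^A I^B × I^A I^B → 1/4 A, 1/4 B, 1/2 AB.
So P(type A) = 1/4 per child.
P(not type A) = 3/4 for one child; (3/4)^3 = 27/64.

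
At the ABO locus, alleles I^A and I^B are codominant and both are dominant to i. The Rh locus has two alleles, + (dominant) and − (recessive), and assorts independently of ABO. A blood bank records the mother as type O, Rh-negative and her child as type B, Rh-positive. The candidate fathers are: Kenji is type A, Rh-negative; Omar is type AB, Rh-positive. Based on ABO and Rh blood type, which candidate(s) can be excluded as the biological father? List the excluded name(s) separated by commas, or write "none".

Kenji

A candidate is excluded only if no genotype consistent with his phenotype could produce a type B, Rh-positive child with a type O, Rh-negative mother.
Kenji (type A, Rh-): no genotype consistent with that phenotype can produce a type-B Rh+ child with a type-O mother.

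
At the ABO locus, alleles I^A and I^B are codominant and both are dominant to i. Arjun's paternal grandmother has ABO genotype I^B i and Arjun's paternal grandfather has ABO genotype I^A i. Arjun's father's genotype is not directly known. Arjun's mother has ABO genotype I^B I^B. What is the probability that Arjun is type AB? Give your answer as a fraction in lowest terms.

1/4

Arjun's father's ABO genotype from I^B i × I^A i: 1/4 I^A I^B, 1/4 I^A i, 1/4 I^B i, 1/4 i i.
Crossing each possibility with the mother I^B I^B and summing P(type AB): 1/4·1/2 + 1/4·1/2 + 1/4·0 + 1/4·0 = 1/4.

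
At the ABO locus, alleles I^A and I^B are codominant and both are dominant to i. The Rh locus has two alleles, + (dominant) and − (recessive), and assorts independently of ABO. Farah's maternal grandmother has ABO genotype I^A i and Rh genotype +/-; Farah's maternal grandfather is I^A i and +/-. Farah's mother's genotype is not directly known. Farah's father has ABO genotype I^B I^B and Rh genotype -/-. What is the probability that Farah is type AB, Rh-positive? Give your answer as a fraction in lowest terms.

1/4

Farah's mother's ABO genotype from I^A i × I^A i: 1/4 I^A I^A, 1/2 I^A i, 1/4 i i.
Crossing each possibility with the father I^B I^B and summing P(type AB): 1/4·1 + 1/2·1/2 + 1/4·0 = 1/2.
Similarly for Rh via the mother's Rh distribution: P(Rh+) = 1/2.
Independent loci: 1/2 × 1/2 = 1/4.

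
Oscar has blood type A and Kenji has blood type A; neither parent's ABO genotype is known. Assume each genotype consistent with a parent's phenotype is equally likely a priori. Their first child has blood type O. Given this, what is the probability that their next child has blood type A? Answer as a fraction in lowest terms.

Possible genotypes: Oscar ∈ {AA, AO}; Kenji ∈ {AA, AO}.
Weight each parental genotype pair by prior × P(type-O child):
  AO × AO: posterior weight 1; P(next child type A) = 3/4.
Weighted sum = 3/4.

3/4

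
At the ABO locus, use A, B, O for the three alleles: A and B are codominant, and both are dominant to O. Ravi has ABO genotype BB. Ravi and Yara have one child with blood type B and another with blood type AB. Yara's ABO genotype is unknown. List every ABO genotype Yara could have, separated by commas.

For each candidate genotype of Yara, check whether crossing it with BB can produce every observed child phenotype.
  AA → possible child types {AB} ✗
  AB → possible child types {B, AB} ✓
  AO → possible child types {B, AB} ✓
  BB → possible child types {B} ✗
  BO → possible child types {B} ✗
  OO → possible child types {B} ✗

AB, AO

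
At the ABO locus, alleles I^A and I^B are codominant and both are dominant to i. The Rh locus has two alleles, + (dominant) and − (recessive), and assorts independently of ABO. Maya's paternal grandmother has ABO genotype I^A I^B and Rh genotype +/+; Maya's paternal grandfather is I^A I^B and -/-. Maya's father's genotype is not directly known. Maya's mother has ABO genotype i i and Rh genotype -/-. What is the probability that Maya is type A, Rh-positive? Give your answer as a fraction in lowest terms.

Maya's father's ABO genotype from I^A I^B × I^A I^B: 1/4 I^A I^A, 1/2 I^A I^B, 1/4 I^B I^B.
Crossing each possibility with the mother i i and summing P(type A): 1/4·1 + 1/2·1/2 + 1/4·0 = 1/2.
Similarly for Rh via the father's Rh distribution: P(Rh+) = 1/2.
Independent loci: 1/2 × 1/2 = 1/4.

1/4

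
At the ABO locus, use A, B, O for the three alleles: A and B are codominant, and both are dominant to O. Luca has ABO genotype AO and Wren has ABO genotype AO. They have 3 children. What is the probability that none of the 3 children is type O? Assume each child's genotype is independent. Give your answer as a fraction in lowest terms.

ABO cross AO × AO → 1/4 O, 3/4 A.
So P(type O) = 1/4 per child.
P(not type O) = 3/4 for one child; (3/4)^3 = 27/64.

27/64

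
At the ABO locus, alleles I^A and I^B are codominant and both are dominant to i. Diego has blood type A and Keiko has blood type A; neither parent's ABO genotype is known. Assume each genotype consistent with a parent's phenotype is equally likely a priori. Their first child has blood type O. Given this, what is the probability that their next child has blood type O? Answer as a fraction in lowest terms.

1/4

Possible genotypes: Diego ∈ {I^A I^A, I^A i}; Keiko ∈ {I^A I^A, I^A i}.
Weight each parental genotype pair by prior × P(type-O child):
  I^A i × I^A i: posterior weight 1; P(next child type O) = 1/4.
Weighted sum = 1/4.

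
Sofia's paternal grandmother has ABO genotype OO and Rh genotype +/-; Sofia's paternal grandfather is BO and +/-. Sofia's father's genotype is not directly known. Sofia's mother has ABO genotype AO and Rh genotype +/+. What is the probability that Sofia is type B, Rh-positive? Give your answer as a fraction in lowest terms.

Sofia's father's ABO genotype from OO × BO: 1/2 BO, 1/2 OO.
Crossing each possibility with the mother AO and summing P(type B): 1/2·1/4 + 1/2·0 = 1/8.
Similarly for Rh via the father's Rh distribution: P(Rh+) = 1.
Independent loci: 1/8 × 1 = 1/8.

1/8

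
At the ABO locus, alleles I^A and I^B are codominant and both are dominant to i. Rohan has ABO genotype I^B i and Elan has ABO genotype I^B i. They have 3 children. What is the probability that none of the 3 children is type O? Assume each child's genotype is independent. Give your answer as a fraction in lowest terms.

ABO cross I^B i × I^B i → 1/4 O, 3/4 B.
So P(type O) = 1/4 per child.
P(not type O) = 3/4 for one child; (3/4)^3 = 27/64.

27/64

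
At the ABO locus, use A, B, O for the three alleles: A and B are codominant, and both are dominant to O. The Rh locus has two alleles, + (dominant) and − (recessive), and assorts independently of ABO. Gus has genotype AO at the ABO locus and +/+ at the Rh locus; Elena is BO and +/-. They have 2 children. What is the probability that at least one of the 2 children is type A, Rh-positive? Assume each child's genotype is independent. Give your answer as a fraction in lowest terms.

ABO cross AO × BO → 1/4 O, 1/4 A, 1/4 B, 1/4 AB.
Rh cross +/+ × +/- → 1 Rh+; so P(type A, Rh-positive) = 1/4 × 1 = 1/4 per child.
P(none) = (3/4)^2 = 9/16; P(at least one) = 1 − 9/16 = 7/16.

7/16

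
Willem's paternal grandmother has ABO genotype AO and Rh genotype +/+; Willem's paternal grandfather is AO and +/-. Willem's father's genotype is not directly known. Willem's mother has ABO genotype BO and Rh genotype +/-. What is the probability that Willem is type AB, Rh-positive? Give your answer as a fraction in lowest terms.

7/32

Willem's father's ABO genotype from AO × AO: 1/4 AA, 1/2 AO, 1/4 OO.
Crossing each possibility with the mother BO and summing P(type AB): 1/4·1/2 + 1/2·1/4 + 1/4·0 = 1/4.
Similarly for Rh via the father's Rh distribution: P(Rh+) = 7/8.
Independent loci: 1/4 × 7/8 = 7/32.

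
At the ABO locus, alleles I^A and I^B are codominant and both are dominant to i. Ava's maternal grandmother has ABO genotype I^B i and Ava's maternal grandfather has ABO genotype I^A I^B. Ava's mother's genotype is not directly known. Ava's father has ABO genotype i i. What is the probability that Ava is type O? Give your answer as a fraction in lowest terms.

1/4

Ava's mother's ABO genotype from I^B i × I^A I^B: 1/4 I^A I^B, 1/4 I^A i, 1/4 I^B I^B, 1/4 I^B i.
Crossing each possibility with the father i i and summing P(type O): 1/4·0 + 1/4·1/2 + 1/4·0 + 1/4·1/2 = 1/4.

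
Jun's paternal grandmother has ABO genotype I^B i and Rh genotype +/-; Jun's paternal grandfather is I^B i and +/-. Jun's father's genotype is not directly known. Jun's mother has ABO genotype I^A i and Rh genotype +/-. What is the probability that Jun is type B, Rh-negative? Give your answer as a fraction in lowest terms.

1/16

Jun's father's ABO genotype from I^B i × I^B i: 1/4 I^B I^B, 1/2 I^B i, 1/4 i i.
Crossing each possibility with the mother I^A i and summing P(type B): 1/4·1/2 + 1/2·1/4 + 1/4·0 = 1/4.
Similarly for Rh via the father's Rh distribution: P(Rh-) = 1/4.
Independent loci: 1/4 × 1/4 = 1/16.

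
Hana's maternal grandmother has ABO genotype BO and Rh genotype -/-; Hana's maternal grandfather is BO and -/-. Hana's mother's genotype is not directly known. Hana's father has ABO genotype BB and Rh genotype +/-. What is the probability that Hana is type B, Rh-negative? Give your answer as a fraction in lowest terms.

1/2

Hana's mother's ABO genotype from BO × BO: 1/4 BB, 1/2 BO, 1/4 OO.
Crossing each possibility with the father BB and summing P(type B): 1/4·1 + 1/2·1 + 1/4·1 = 1.
Similarly for Rh via the mother's Rh distribution: P(Rh-) = 1/2.
Independent loci: 1 × 1/2 = 1/2.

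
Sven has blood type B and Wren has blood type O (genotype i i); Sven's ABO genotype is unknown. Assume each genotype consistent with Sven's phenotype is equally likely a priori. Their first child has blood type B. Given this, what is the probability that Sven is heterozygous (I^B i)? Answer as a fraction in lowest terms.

1/3

Possible genotypes: Sven ∈ {I^B I^B, I^B i}; Wren ∈ {i i}.
Weight each parental genotype pair by prior × P(type-B child):
  I^B I^B × i i: posterior weight 2/3.
  I^B i × i i: posterior weight 1/3.
Sum the posterior weight over pairs where Sven is I^B i: 1/3.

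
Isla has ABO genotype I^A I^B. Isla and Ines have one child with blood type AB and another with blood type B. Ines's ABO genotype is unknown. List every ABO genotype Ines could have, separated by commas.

For each candidate genotype of Ines, check whether crossing it with I^A I^B can produce every observed child phenotype.
  I^A I^A → possible child types {A, AB} ✗
  I^A I^B → possible child types {A, B, AB} ✓
  I^A i → possible child types {A, B, AB} ✓
  I^B I^B → possible child types {B, AB} ✓
  I^B i → possible child types {A, B, AB} ✓
  i i → possible child types {A, B} ✗

I^A I^B, I^A i, I^B I^B, I^B i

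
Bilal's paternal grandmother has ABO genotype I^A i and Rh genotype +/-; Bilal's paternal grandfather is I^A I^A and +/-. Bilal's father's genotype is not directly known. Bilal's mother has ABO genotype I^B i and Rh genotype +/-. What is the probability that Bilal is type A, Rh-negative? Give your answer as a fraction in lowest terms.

3/32

Bilal's father's ABO genotype from I^A i × I^A I^A: 1/2 I^A I^A, 1/2 I^A i.
Crossing each possibility with the mother I^B i and summing P(type A): 1/2·1/2 + 1/2·1/4 = 3/8.
Similarly for Rh via the father's Rh distribution: P(Rh-) = 1/4.
Independent loci: 3/8 × 1/4 = 3/32.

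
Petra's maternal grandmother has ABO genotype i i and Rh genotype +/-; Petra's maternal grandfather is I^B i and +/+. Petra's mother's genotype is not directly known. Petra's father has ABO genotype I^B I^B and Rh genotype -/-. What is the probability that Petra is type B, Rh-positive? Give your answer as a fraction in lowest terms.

Petra's mother's ABO genotype from i i × I^B i: 1/2 I^B i, 1/2 i i.
Crossing each possibility with the father I^B I^B and summing P(type B): 1/2·1 + 1/2·1 = 1.
Similarly for Rh via the mother's Rh distribution: P(Rh+) = 3/4.
Independent loci: 1 × 3/4 = 3/4.

3/4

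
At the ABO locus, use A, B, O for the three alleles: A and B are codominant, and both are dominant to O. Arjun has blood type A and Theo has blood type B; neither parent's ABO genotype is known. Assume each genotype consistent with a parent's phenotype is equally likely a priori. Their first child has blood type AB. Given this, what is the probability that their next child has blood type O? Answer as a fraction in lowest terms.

1/36

Possible genotypes: Arjun ∈ {AA, AO}; Theo ∈ {BB, BO}.
Weight each parental genotype pair by prior × P(type-AB child):
  AA × BB: posterior weight 4/9; P(next child type O) = 0.
  AA × BO: posterior weight 2/9; P(next child type O) = 0.
  AO × BB: posterior weight 2/9; P(next child type O) = 0.
  AO × BO: posterior weight 1/9; P(next child type O) = 1/4.
Weighted sum = 1/36.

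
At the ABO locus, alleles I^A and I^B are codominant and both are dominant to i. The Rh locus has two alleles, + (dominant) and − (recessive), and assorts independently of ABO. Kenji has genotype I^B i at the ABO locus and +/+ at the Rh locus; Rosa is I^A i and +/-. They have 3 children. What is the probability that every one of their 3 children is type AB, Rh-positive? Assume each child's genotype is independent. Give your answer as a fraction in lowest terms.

ABO cross I^B i × I^A i → 1/4 O, 1/4 A, 1/4 B, 1/4 AB.
Rh cross +/+ × +/- → 1 Rh+; so P(type AB, Rh-positive) = 1/4 × 1 = 1/4 per child.
All 3 independent: (1/4)^3 = 1/64.

1/64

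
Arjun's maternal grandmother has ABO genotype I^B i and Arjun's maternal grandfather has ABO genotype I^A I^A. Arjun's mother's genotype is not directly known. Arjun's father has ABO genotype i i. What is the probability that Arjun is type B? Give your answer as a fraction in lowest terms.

Arjun's mother's ABO genotype from I^B i × I^A I^A: 1/2 I^A I^B, 1/2 I^A i.
Crossing each possibility with the father i i and summing P(type B): 1/2·1/2 + 1/2·0 = 1/4.

1/4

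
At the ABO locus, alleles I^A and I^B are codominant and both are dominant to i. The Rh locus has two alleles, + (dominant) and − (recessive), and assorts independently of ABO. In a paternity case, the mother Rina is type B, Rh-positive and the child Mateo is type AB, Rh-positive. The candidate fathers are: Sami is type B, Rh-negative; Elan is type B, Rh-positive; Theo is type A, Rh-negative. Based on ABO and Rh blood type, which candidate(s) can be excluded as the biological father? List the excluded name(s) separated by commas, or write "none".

A candidate is excluded only if no genotype consistent with his phenotype could produce a type AB, Rh-positive child with a type B, Rh-positive mother.
Sami (type B, Rh-): no genotype consistent with that phenotype can produce a type-AB Rh+ child with a type-B mother.
Elan (type B, Rh+): no genotype consistent with that phenotype can produce a type-AB Rh+ child with a type-B mother.

Sami, Elan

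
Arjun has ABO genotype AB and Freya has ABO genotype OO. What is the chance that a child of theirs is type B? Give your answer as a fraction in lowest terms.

1/2

ABO cross AB × OO → offspring phenotypes: 1/2 A, 1/2 B.
So P(type B) = 1/2.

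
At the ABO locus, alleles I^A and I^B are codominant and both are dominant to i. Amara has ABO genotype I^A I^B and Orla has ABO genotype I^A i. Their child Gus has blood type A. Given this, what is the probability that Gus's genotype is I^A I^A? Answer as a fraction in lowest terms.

Cross I^A I^B × I^A i → 1/4 I^A I^A, 1/4 I^A I^B, 1/4 I^A i, 1/4 I^B i.
Type-A genotypes among offspring: I^A I^A (1/4), I^A i (1/4); total 1/2.
P(I^A I^A | type A) = (1/4) / (1/2) = 1/2.

1/2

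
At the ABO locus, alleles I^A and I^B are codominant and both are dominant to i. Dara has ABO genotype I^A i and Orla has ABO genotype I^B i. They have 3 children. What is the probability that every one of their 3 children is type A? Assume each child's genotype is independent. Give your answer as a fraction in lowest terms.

1/64

ABO cross I^A i × I^B i → 1/4 O, 1/4 A, 1/4 B, 1/4 AB.
So P(type A) = 1/4 per child.
All 3 independent: (1/4)^3 = 1/64.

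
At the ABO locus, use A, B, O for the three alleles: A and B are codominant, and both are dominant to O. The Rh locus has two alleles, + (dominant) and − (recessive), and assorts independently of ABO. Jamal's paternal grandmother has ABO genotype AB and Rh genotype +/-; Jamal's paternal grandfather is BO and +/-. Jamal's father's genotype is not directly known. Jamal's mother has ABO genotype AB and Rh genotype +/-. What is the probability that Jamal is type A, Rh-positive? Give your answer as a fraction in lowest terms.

3/16

Jamal's father's ABO genotype from AB × BO: 1/4 AB, 1/4 AO, 1/4 BB, 1/4 BO.
Crossing each possibility with the mother AB and summing P(type A): 1/4·1/4 + 1/4·1/2 + 1/4·0 + 1/4·1/4 = 1/4.
Similarly for Rh via the father's Rh distribution: P(Rh+) = 3/4.
Independent loci: 1/4 × 3/4 = 3/16.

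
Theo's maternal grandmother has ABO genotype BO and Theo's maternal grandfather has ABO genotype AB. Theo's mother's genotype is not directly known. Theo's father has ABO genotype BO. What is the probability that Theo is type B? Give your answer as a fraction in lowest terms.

Theo's mother's ABO genotype from BO × AB: 1/4 AB, 1/4 AO, 1/4 BB, 1/4 BO.
Crossing each possibility with the father BO and summing P(type B): 1/4·1/2 + 1/4·1/4 + 1/4·1 + 1/4·3/4 = 5/8.

5/8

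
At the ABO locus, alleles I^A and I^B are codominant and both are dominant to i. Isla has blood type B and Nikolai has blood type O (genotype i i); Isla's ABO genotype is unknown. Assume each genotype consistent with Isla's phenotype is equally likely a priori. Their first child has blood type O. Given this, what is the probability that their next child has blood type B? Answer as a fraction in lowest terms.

1/2

Possible genotypes: Isla ∈ {I^B I^B, I^B i}; Nikolai ∈ {i i}.
Weight each parental genotype pair by prior × P(type-O child):
  I^B i × i i: posterior weight 1; P(next child type B) = 1/2.
Weighted sum = 1/2.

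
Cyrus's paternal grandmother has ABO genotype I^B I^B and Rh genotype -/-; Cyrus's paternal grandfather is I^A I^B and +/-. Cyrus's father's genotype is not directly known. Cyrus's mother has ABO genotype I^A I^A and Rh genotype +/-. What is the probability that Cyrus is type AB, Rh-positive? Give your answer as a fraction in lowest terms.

15/32

Cyrus's father's ABO genotype from I^B I^B × I^A I^B: 1/2 I^A I^B, 1/2 I^B I^B.
Crossing each possibility with the mother I^A I^A and summing P(type AB): 1/2·1/2 + 1/2·1 = 3/4.
Similarly for Rh via the father's Rh distribution: P(Rh+) = 5/8.
Independent loci: 3/4 × 5/8 = 15/32.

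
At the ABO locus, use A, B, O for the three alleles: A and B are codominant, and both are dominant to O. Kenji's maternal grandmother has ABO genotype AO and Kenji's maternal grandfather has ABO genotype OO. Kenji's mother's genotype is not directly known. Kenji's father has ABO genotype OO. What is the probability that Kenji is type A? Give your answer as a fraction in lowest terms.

1/4

Kenji's mother's ABO genotype from AO × OO: 1/2 AO, 1/2 OO.
Crossing each possibility with the father OO and summing P(type A): 1/2·1/2 + 1/2·0 = 1/4.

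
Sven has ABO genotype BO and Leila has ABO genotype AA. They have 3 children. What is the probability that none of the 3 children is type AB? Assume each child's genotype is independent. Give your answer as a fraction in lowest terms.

1/8

ABO cross BO × AA → 1/2 A, 1/2 AB.
So P(type AB) = 1/2 per child.
P(not type AB) = 1/2 for one child; (1/2)^3 = 1/8.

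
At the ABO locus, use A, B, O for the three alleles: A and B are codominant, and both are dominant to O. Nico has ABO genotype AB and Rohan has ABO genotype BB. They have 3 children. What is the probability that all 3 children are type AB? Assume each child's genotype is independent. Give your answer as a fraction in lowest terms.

ABO cross AB × BB → 1/2 B, 1/2 AB.
So P(type AB) = 1/2 per child.
All 3 independent: (1/2)^3 = 1/8.

1/8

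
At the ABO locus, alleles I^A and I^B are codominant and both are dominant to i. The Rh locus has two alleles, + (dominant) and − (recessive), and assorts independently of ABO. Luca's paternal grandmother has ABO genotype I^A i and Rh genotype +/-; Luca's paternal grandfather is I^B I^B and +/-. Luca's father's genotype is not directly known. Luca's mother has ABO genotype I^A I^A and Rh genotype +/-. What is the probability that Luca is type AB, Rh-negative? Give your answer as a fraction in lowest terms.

1/8

Luca's father's ABO genotype from I^A i × I^B I^B: 1/2 I^A I^B, 1/2 I^B i.
Crossing each possibility with the mother I^A I^A and summing P(type AB): 1/2·1/2 + 1/2·1/2 = 1/2.
Similarly for Rh via the father's Rh distribution: P(Rh-) = 1/4.
Independent loci: 1/2 × 1/4 = 1/8.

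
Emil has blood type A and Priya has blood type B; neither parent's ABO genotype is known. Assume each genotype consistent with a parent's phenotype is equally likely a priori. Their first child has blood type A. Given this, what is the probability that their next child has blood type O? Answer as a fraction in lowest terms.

1/12

Possible genotypes: Emil ∈ {I^A I^A, I^A i}; Priya ∈ {I^B I^B, I^B i}.
Weight each parental genotype pair by prior × P(type-A child):
  I^A I^A × I^B i: posterior weight 2/3; P(next child type O) = 0.
  I^A i × I^B i: posterior weight 1/3; P(next child type O) = 1/4.
Weighted sum = 1/12.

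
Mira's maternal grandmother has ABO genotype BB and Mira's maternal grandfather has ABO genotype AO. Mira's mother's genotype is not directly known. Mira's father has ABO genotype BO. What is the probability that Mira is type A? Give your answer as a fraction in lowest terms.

Mira's mother's ABO genotype from BB × AO: 1/2 AB, 1/2 BO.
Crossing each possibility with the father BO and summing P(type A): 1/2·1/4 + 1/2·0 = 1/8.

1/8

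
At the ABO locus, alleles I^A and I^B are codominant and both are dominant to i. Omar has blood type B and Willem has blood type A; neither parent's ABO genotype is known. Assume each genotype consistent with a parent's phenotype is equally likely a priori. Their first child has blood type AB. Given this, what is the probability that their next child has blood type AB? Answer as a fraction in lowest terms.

Possible genotypes: Omar ∈ {I^B I^B, I^B i}; Willem ∈ {I^A I^A, I^A i}.
Weight each parental genotype pair by prior × P(type-AB child):
  I^B I^B × I^A I^A: posterior weight 4/9; P(next child type AB) = 1.
  I^B I^B × I^A i: posterior weight 2/9; P(next child type AB) = 1/2.
  I^B i × I^A I^A: posterior weight 2/9; P(next child type AB) = 1/2.
  I^B i × I^A i: posterior weight 1/9; P(next child type AB) = 1/4.
Weighted sum = 25/36.

25/36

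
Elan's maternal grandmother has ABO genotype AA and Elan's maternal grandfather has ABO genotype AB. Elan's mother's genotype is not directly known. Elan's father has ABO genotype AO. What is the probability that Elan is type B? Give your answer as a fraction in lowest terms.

Elan's mother's ABO genotype from AA × AB: 1/2 AA, 1/2 AB.
Crossing each possibility with the father AO and summing P(type B): 1/2·0 + 1/2·1/4 = 1/8.

1/8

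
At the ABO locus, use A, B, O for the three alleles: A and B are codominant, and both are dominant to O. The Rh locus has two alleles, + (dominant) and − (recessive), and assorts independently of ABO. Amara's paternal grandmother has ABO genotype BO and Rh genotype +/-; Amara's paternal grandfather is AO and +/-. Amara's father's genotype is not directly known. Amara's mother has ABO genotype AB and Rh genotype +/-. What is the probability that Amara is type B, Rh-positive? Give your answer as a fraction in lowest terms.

Amara's father's ABO genotype from BO × AO: 1/4 AB, 1/4 AO, 1/4 BO, 1/4 OO.
Crossing each possibility with the mother AB and summing P(type B): 1/4·1/4 + 1/4·1/4 + 1/4·1/2 + 1/4·1/2 = 3/8.
Similarly for Rh via the father's Rh distribution: P(Rh+) = 3/4.
Independent loci: 3/8 × 3/4 = 9/32.

9/32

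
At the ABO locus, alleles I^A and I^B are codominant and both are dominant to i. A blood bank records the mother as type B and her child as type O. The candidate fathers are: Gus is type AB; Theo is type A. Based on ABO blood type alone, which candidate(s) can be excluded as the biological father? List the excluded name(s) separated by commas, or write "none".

A candidate is excluded only if no genotype consistent with his phenotype could produce a type O child with a type B mother.
Gus (type AB): no genotype consistent with that phenotype can produce a type-O child with a type-B mother.

Gus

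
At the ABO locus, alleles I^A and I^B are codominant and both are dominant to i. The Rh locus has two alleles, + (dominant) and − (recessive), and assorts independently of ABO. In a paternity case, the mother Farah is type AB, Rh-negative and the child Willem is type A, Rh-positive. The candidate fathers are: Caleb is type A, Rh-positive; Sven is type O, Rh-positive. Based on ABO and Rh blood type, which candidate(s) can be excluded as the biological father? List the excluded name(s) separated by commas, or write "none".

none

A candidate is excluded only if no genotype consistent with his phenotype could produce a type A, Rh-positive child with a type AB, Rh-negative mother.
Every candidate has at least one consistent genotype combination, so none can be excluded.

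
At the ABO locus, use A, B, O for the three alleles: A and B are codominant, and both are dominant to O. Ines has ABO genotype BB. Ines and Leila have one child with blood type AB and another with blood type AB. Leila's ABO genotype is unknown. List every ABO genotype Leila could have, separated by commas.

For each candidate genotype of Leila, check whether crossing it with BB can produce every observed child phenotype.
  AA → possible child types {AB} ✓
  AB → possible child types {B, AB} ✓
  AO → possible child types {B, AB} ✓
  BB → possible child types {B} ✗
  BO → possible child types {B} ✗
  OO → possible child types {B} ✗

AA, AB, AO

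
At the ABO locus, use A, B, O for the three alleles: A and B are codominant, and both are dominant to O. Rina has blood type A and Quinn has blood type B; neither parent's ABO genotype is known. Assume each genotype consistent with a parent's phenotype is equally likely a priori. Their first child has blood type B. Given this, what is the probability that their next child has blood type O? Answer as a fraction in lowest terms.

Possible genotypes: Rina ∈ {AA, AO}; Quinn ∈ {BB, BO}.
Weight each parental genotype pair by prior × P(type-B child):
  AO × BB: posterior weight 2/3; P(next child type O) = 0.
  AO × BO: posterior weight 1/3; P(next child type O) = 1/4.
Weighted sum = 1/12.

1/12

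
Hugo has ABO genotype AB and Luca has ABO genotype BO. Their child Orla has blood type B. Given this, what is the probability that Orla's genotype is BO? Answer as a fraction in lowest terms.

1/2

Cross AB × BO → 1/4 AB, 1/4 AO, 1/4 BB, 1/4 BO.
Type-B genotypes among offspring: BB (1/4), BO (1/4); total 1/2.
P(BO | type B) = (1/4) / (1/2) = 1/2.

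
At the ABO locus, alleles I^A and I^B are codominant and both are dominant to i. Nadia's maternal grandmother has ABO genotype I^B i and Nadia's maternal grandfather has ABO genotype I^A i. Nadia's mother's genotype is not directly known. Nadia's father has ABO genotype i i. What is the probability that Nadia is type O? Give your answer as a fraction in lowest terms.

Nadia's mother's ABO genotype from I^B i × I^A i: 1/4 I^A I^B, 1/4 I^A i, 1/4 I^B i, 1/4 i i.
Crossing each possibility with the father i i and summing P(type O): 1/4·0 + 1/4·1/2 + 1/4·1/2 + 1/4·1 = 1/2.

1/2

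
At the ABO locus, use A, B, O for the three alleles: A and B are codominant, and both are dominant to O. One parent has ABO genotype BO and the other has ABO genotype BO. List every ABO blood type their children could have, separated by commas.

Gametes from BO × BO give offspring ABO genotypes BB, BO, OO, i.e. phenotypes O, B.

O, B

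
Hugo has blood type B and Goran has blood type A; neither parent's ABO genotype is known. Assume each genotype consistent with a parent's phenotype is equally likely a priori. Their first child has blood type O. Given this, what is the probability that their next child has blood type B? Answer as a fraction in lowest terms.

Possible genotypes: Hugo ∈ {I^B I^B, I^B i}; Goran ∈ {I^A I^A, I^A i}.
Weight each parental genotype pair by prior × P(type-O child):
  I^B i × I^A i: posterior weight 1; P(next child type B) = 1/4.
Weighted sum = 1/4.

1/4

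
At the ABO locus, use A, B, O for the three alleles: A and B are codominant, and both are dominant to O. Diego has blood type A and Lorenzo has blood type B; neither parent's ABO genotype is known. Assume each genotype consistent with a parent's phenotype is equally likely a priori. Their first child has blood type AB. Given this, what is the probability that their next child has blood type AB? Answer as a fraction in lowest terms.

25/36

Possible genotypes: Diego ∈ {AA, AO}; Lorenzo ∈ {BB, BO}.
Weight each parental genotype pair by prior × P(type-AB child):
  AA × BB: posterior weight 4/9; P(next child type AB) = 1.
  AA × BO: posterior weight 2/9; P(next child type AB) = 1/2.
  AO × BB: posterior weight 2/9; P(next child type AB) = 1/2.
  AO × BO: posterior weight 1/9; P(next child type AB) = 1/4.
Weighted sum = 25/36.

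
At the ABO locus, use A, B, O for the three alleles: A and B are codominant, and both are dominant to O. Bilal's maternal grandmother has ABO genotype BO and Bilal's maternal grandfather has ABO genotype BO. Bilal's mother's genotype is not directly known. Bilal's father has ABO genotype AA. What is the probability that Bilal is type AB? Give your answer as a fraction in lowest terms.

1/2

Bilal's mother's ABO genotype from BO × BO: 1/4 BB, 1/2 BO, 1/4 OO.
Crossing each possibility with the father AA and summing P(type AB): 1/4·1 + 1/2·1/2 + 1/4·0 = 1/2.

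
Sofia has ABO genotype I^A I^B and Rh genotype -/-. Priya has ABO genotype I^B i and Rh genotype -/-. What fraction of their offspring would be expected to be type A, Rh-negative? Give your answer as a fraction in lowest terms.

1/4

ABO cross I^A I^B × I^B i → offspring phenotypes: 1/4 A, 1/2 B, 1/4 AB.
Rh cross -/- × -/- → 1 Rh-.
Independent loci: P(type A, Rh-negative) = 1/4 × 1 = 1/4.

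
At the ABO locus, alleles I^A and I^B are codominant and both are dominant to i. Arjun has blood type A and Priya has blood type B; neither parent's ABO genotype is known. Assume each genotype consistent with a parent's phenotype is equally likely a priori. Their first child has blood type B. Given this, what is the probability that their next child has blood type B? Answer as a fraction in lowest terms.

5/12

Possible genotypes: Arjun ∈ {I^A I^A, I^A i}; Priya ∈ {I^B I^B, I^B i}.
Weight each parental genotype pair by prior × P(type-B child):
  I^A i × I^B I^B: posterior weight 2/3; P(next child type B) = 1/2.
  I^A i × I^B i: posterior weight 1/3; P(next child type B) = 1/4.
Weighted sum = 5/12.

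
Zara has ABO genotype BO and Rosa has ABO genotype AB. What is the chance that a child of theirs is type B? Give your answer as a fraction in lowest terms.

1/2

ABO cross BO × AB → offspring phenotypes: 1/4 A, 1/2 B, 1/4 AB.
So P(type B) = 1/2.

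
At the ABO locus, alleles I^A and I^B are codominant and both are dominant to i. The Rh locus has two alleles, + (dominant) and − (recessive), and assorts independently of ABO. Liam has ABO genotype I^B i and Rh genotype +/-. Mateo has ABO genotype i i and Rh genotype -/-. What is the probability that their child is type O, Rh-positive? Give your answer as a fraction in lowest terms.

1/4

ABO cross I^B i × i i → offspring phenotypes: 1/2 O, 1/2 B.
Rh cross +/- × -/- → 1/2 Rh+, 1/2 Rh-.
Independent loci: P(type O, Rh-positive) = 1/2 × 1/2 = 1/4.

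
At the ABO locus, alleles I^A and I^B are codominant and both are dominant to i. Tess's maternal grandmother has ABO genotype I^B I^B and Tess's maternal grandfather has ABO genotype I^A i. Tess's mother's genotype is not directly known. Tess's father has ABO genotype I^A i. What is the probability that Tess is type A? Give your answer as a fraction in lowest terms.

3/8

Tess's mother's ABO genotype from I^B I^B × I^A i: 1/2 I^A I^B, 1/2 I^B i.
Crossing each possibility with the father I^A i and summing P(type A): 1/2·1/2 + 1/2·1/4 = 3/8.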